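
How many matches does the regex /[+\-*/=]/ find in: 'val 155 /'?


Pattern: /[+\-*/=]/ (operators)
Input: 'val 155 /'
Scanning for matches:
  Match 1: '/'
Total matches: 1

1


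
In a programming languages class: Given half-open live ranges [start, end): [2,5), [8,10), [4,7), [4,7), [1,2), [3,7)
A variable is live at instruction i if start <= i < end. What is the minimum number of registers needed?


Live ranges:
  Var0: [2, 5)
  Var1: [8, 10)
  Var2: [4, 7)
  Var3: [4, 7)
  Var4: [1, 2)
  Var5: [3, 7)
Sweep-line events (position, delta, active):
  pos=1 start -> active=1
  pos=2 end -> active=0
  pos=2 start -> active=1
  pos=3 start -> active=2
  pos=4 start -> active=3
  pos=4 start -> active=4
  pos=5 end -> active=3
  pos=7 end -> active=2
  pos=7 end -> active=1
  pos=7 end -> active=0
  pos=8 start -> active=1
  pos=10 end -> active=0
Maximum simultaneous active: 4
Minimum registers needed: 4

4


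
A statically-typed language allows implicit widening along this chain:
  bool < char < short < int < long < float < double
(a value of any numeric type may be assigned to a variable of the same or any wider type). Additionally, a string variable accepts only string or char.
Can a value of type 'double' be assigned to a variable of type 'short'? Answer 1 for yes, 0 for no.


Target variable type: short
Source value type: double
Numeric ranks: double=6, short=2
Widening allowed iff rank(source) <= rank(target): 6 <= 2? No
Result: 0

0


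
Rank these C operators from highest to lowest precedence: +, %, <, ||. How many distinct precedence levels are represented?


Looking up precedence for each operator:
  + -> precedence 5
  % -> precedence 6
  < -> precedence 4
  || -> precedence 1
Sorted highest to lowest: %, +, <, ||
Distinct precedence values: [6, 5, 4, 1]
Number of distinct levels: 4

4


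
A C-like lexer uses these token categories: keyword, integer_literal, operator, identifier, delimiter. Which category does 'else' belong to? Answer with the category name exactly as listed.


Token: 'else'
Checking categories:
  identifier: no
  integer_literal: no
  operator: no
  keyword: YES
  delimiter: no
Category: keyword

keyword


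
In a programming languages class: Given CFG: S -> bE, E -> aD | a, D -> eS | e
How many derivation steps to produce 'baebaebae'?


Grammar: S -> bE, E -> aD | a, D -> eS | e
Deriving 'baebaebae':
Step 1: S -> bE => bE
Step 2: E -> aD => baD
Step 3: D -> eS => baeS
Step 4: S -> bE => baebE
Step 5: E -> aD => baebaD
Step 6: D -> eS => baebaeS
Step 7: S -> bE => baebaebE
Step 8: E -> aD => baebaebaD
Step 9: D -> e => baebaebae
Total derivation steps: 9

9


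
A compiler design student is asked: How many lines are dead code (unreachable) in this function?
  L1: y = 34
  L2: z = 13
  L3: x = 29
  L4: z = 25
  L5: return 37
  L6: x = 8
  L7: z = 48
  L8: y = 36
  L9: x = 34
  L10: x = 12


Analyzing control flow:
  L1: reachable (before return)
  L2: reachable (before return)
  L3: reachable (before return)
  L4: reachable (before return)
  L5: reachable (return statement)
  L6: DEAD (after return at L5)
  L7: DEAD (after return at L5)
  L8: DEAD (after return at L5)
  L9: DEAD (after return at L5)
  L10: DEAD (after return at L5)
Return at L5, total lines = 10
Dead lines: L6 through L10
Count: 5

5


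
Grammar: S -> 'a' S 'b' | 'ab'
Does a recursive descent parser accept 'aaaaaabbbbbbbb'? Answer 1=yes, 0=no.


Grammar accepts strings of the form a^n b^n (n >= 1)
Word: 'aaaaaabbbbbbbb'
Counting: 6 a's and 8 b's
Check: 6 == 8? No
Mismatch: a-count != b-count
Rejected

0


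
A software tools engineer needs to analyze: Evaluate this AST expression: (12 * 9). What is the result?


Expression: (12 * 9)
Evaluating step by step:
  12 * 9 = 108
Result: 108

108


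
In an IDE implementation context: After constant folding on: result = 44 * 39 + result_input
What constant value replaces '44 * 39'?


Identifying constant sub-expression:
  Original: result = 44 * 39 + result_input
  44 and 39 are both compile-time constants
  Evaluating: 44 * 39 = 1716
  After folding: result = 1716 + result_input

1716


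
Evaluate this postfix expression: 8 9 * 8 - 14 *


Processing tokens left to right:
Push 8, Push 9
Pop 8 and 9, compute 8 * 9 = 72, push 72
Push 8
Pop 72 and 8, compute 72 - 8 = 64, push 64
Push 14
Pop 64 and 14, compute 64 * 14 = 896, push 896
Stack result: 896

896


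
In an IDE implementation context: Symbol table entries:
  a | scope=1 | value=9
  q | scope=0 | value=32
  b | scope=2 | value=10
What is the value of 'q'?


Searching symbol table for 'q':
  a | scope=1 | value=9
  q | scope=0 | value=32 <- MATCH
  b | scope=2 | value=10
Found 'q' at scope 0 with value 32

32


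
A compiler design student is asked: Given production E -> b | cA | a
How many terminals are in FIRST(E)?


Production: E -> b | cA | a
Examining each alternative for leading terminals:
  E -> b : first terminal = 'b'
  E -> cA : first terminal = 'c'
  E -> a : first terminal = 'a'
FIRST(E) = {a, b, c}
Count: 3

3


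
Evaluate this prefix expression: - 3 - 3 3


Parsing prefix expression: - 3 - 3 3
Step 1: Innermost operation '- 3 3'
  3 - 3 = 0
Step 2: Outer operation '- 3 [0]'
  3 - 0 = 3

3


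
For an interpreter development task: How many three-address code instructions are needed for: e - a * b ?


Expression: e - a * b
Generating three-address code (respecting * over +/- precedence):
  Instruction 1: t1 = a * b
  Instruction 2: t2 = e - t1
Total instructions: 2

2


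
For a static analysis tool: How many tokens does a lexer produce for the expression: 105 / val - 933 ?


Scanning '105 / val - 933'
Token 1: '105' -> integer_literal
Token 2: '/' -> operator
Token 3: 'val' -> identifier
Token 4: '-' -> operator
Token 5: '933' -> integer_literal
Total tokens: 5

5


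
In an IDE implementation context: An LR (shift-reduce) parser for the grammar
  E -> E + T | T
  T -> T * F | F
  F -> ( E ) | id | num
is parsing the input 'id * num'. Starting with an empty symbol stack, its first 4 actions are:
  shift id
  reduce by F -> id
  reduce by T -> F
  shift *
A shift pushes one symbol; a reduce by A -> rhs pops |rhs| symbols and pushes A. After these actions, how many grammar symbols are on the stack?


Tracking the symbol stack through each action:
  Action 1: shift 'id' : push -> stack = [id] (size 1)
  Action 2: reduce by F -> id : pop 1, push F -> stack = [F] (size 1)
  Action 3: reduce by T -> F : pop 1, push T -> stack = [T] (size 1)
  Action 4: shift '*' : push -> stack = [T, *] (size 2)
Final stack size: 2

2


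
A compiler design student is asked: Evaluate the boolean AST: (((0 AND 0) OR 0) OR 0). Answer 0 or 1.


Step 1: Evaluate inner node
  0 AND 0 = 0
Step 2: Evaluate next node
  0 OR 0 = 0
Step 3: Evaluate root node
  0 OR 0 = 0

0


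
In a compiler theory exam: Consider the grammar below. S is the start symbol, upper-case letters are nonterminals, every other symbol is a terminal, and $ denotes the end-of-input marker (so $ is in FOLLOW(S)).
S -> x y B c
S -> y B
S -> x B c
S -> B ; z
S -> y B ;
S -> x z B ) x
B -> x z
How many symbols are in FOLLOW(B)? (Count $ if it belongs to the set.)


S is the start symbol and does not occur in any rule body, so FOLLOW(S) = {$}.
Examining every occurrence of B in a rule body:
  S -> x y B c : B is followed by terminal 'c' -> add 'c'
  S -> y B : B is at the right end -> add FOLLOW(S) = {$}
  S -> x B c : B is followed by terminal 'c' -> add 'c' (already in the set)
  S -> B ; z : B is followed by terminal ';' -> add ';'
  S -> y B ; : B is followed by terminal ';' -> add ';' (already in the set)
  S -> x z B ) x : B is followed by terminal ')' -> add ')'
  B -> x z : B does not occur in the body -> contributes nothing
FOLLOW(B) = {), ;, c, $}
Count: 4

4


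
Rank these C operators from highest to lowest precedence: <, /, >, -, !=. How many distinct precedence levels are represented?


Looking up precedence for each operator:
  < -> precedence 4
  / -> precedence 6
  > -> precedence 4
  - -> precedence 5
  != -> precedence 3
Sorted highest to lowest: /, -, <, >, !=
Distinct precedence values: [6, 5, 4, 3]
Number of distinct levels: 4

4


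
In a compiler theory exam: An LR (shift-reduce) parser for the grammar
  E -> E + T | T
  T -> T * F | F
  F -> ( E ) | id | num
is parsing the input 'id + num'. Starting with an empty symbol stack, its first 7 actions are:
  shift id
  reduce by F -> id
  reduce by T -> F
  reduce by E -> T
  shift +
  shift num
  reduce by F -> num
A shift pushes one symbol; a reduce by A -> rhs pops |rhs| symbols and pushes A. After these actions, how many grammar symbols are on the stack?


Tracking the symbol stack through each action:
  Action 1: shift 'id' : push -> stack = [id] (size 1)
  Action 2: reduce by F -> id : pop 1, push F -> stack = [F] (size 1)
  Action 3: reduce by T -> F : pop 1, push T -> stack = [T] (size 1)
  Action 4: reduce by E -> T : pop 1, push E -> stack = [E] (size 1)
  Action 5: shift '+' : push -> stack = [E, +] (size 2)
  Action 6: shift 'num' : push -> stack = [E, +, num] (size 3)
  Action 7: reduce by F -> num : pop 1, push F -> stack = [E, +, F] (size 3)
Final stack size: 3

3


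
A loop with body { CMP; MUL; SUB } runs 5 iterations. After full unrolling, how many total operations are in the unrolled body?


Loop body operations: CMP, MUL, SUB (3 ops per iteration)
Unrolling 5 iterations:
  Iteration 1: CMP, MUL, SUB (3 ops)
  Iteration 2: CMP, MUL, SUB (3 ops)
  Iteration 3: CMP, MUL, SUB (3 ops)
  Iteration 4: CMP, MUL, SUB (3 ops)
  Iteration 5: CMP, MUL, SUB (3 ops)
Total: 5 iterations * 3 ops/iter = 15 operations

15


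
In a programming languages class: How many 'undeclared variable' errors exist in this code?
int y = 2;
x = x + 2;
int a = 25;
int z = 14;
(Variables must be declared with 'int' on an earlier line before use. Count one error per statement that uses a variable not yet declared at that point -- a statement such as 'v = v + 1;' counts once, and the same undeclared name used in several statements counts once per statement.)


Scanning code line by line:
  Line 1: declare 'y' -> declared = ['y']
  Line 2: use 'x' -> ERROR (undeclared)
  Line 3: declare 'a' -> declared = ['a', 'y']
  Line 4: declare 'z' -> declared = ['a', 'y', 'z']
Total undeclared variable errors: 1

1


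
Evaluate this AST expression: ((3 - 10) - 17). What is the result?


Expression: ((3 - 10) - 17)
Evaluating step by step:
  3 - 10 = -7
  -7 - 17 = -24
Result: -24

-24


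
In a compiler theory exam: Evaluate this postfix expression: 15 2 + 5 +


Processing tokens left to right:
Push 15, Push 2
Pop 15 and 2, compute 15 + 2 = 17, push 17
Push 5
Pop 17 and 5, compute 17 + 5 = 22, push 22
Stack result: 22

22


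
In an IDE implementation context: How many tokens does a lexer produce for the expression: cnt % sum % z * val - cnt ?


Scanning 'cnt % sum % z * val - cnt'
Token 1: 'cnt' -> identifier
Token 2: '%' -> operator
Token 3: 'sum' -> identifier
Token 4: '%' -> operator
Token 5: 'z' -> identifier
Token 6: '*' -> operator
Token 7: 'val' -> identifier
Token 8: '-' -> operator
Token 9: 'cnt' -> identifier
Total tokens: 9

9


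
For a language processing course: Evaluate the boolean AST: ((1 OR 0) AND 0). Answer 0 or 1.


Step 1: Evaluate inner node
  1 OR 0 = 1
Step 2: Evaluate root node
  1 AND 0 = 0

0


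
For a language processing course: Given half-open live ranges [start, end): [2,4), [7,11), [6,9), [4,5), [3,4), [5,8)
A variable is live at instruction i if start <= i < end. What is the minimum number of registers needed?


Live ranges:
  Var0: [2, 4)
  Var1: [7, 11)
  Var2: [6, 9)
  Var3: [4, 5)
  Var4: [3, 4)
  Var5: [5, 8)
Sweep-line events (position, delta, active):
  pos=2 start -> active=1
  pos=3 start -> active=2
  pos=4 end -> active=1
  pos=4 end -> active=0
  pos=4 start -> active=1
  pos=5 end -> active=0
  pos=5 start -> active=1
  pos=6 start -> active=2
  pos=7 start -> active=3
  pos=8 end -> active=2
  pos=9 end -> active=1
  pos=11 end -> active=0
Maximum simultaneous active: 3
Minimum registers needed: 3

3


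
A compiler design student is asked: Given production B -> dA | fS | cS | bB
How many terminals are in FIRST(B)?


Production: B -> dA | fS | cS | bB
Examining each alternative for leading terminals:
  B -> dA : first terminal = 'd'
  B -> fS : first terminal = 'f'
  B -> cS : first terminal = 'c'
  B -> bB : first terminal = 'b'
FIRST(B) = {b, c, d, f}
Count: 4

4


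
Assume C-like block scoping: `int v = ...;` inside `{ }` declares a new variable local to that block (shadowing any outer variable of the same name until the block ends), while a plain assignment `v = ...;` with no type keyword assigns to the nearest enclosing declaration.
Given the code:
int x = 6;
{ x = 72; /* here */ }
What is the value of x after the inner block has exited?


Analyzing scoping rules:
Outer scope: declares x = 6
Inner block: 'x = 72;' has no type keyword, so it is an assignment to the outer x (no shadowing)
The assignment changed the outer variable itself, so the new value persists after the block -> 72
Result: 72

72


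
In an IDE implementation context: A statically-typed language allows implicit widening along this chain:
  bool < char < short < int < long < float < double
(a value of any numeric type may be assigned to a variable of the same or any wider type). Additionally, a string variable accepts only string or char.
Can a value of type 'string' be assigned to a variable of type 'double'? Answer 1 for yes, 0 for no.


Target variable type: double
Source value type: string
Rule: string cannot widen to any numeric type
Result: 0

0


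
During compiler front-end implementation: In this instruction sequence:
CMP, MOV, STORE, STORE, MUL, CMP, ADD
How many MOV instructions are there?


Scanning instruction sequence for MOV:
  Position 1: CMP
  Position 2: MOV <- MATCH
  Position 3: STORE
  Position 4: STORE
  Position 5: MUL
  Position 6: CMP
  Position 7: ADD
Matches at positions: [2]
Total MOV count: 1

1


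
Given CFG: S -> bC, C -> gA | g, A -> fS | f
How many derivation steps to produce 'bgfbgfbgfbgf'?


Grammar: S -> bC, C -> gA | g, A -> fS | f
Deriving 'bgfbgfbgfbgf':
Step 1: S -> bC => bC
Step 2: C -> gA => bgA
Step 3: A -> fS => bgfS
Step 4: S -> bC => bgfbC
Step 5: C -> gA => bgfbgA
Step 6: A -> fS => bgfbgfS
Step 7: S -> bC => bgfbgfbC
Step 8: C -> gA => bgfbgfbgA
Step 9: A -> fS => bgfbgfbgfS
Step 10: S -> bC => bgfbgfbgfbC
Step 11: C -> gA => bgfbgfbgfbgA
Step 12: A -> f => bgfbgfbgfbgf
Total derivation steps: 12

12


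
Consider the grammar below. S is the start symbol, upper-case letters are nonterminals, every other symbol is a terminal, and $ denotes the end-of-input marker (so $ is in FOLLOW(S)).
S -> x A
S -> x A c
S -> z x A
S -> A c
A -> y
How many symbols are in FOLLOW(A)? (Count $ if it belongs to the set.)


S is the start symbol and does not occur in any rule body, so FOLLOW(S) = {$}.
Examining every occurrence of A in a rule body:
  S -> x A : A is at the right end -> add FOLLOW(S) = {$}
  S -> x A c : A is followed by terminal 'c' -> add 'c'
  S -> z x A : A is at the right end -> add FOLLOW(S) = {$} (already in the set)
  S -> A c : A is followed by terminal 'c' -> add 'c' (already in the set)
  A -> y : A does not occur in the body -> contributes nothing
FOLLOW(A) = {c, $}
Count: 2

2


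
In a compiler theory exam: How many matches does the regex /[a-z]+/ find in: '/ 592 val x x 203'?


Pattern: /[a-z]+/ (identifiers)
Input: '/ 592 val x x 203'
Scanning for matches:
  Match 1: 'val'
  Match 2: 'x'
  Match 3: 'x'
Total matches: 3

3


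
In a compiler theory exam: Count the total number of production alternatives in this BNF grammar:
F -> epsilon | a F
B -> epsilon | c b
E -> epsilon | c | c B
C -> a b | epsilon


Counting alternatives per rule:
  F: 2 alternative(s)
  B: 2 alternative(s)
  E: 3 alternative(s)
  C: 2 alternative(s)
Sum: 2 + 2 + 3 + 2 = 9

9


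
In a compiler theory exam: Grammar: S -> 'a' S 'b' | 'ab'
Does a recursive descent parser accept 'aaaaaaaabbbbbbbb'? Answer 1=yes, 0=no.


Grammar accepts strings of the form a^n b^n (n >= 1)
Word: 'aaaaaaaabbbbbbbb'
Counting: 8 a's and 8 b's
Check: 8 == 8? Yes
Derivation (S -> aSb applied 7 time(s), then S -> ab): S => aSb => aaSbb => aaaSbbb => aaaaSbbbb => aaaaaSbbbbb => aaaaaaSbbbbbb => aaaaaaaSbbbbbbb => aaaaaaaabbbbbbbb
Accepted

1


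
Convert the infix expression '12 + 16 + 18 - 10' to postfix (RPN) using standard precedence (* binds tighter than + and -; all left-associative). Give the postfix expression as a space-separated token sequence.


Applying the shunting-yard algorithm:
  Operand 12 -> output
  Push '+' onto operator stack -> op-stack: [+]
  Operand 16 -> output
  See '+' (prec 1); top '+' (prec 1) >= it -> pop '+' to output
  Push '+' onto operator stack -> op-stack: [+]
  Operand 18 -> output
  See '-' (prec 1); top '+' (prec 1) >= it -> pop '+' to output
  Push '-' onto operator stack -> op-stack: [-]
  Operand 10 -> output
  End of input: pop '-' to output
Postfix result: 12 16 + 18 + 10 -

12 16 + 18 + 10 -


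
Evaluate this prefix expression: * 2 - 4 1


Parsing prefix expression: * 2 - 4 1
Step 1: Innermost operation '- 4 1'
  4 - 1 = 3
Step 2: Outer operation '* 2 [3]'
  2 * 3 = 6

6


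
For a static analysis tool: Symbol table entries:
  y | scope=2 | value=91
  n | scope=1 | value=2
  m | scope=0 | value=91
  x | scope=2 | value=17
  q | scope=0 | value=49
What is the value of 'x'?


Searching symbol table for 'x':
  y | scope=2 | value=91
  n | scope=1 | value=2
  m | scope=0 | value=91
  x | scope=2 | value=17 <- MATCH
  q | scope=0 | value=49
Found 'x' at scope 2 with value 17

17


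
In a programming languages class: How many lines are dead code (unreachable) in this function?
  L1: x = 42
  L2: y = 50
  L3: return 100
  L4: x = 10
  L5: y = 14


Analyzing control flow:
  L1: reachable (before return)
  L2: reachable (before return)
  L3: reachable (return statement)
  L4: DEAD (after return at L3)
  L5: DEAD (after return at L3)
Return at L3, total lines = 5
Dead lines: L4 through L5
Count: 2

2


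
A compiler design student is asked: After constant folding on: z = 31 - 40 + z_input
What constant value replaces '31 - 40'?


Identifying constant sub-expression:
  Original: z = 31 - 40 + z_input
  31 and 40 are both compile-time constants
  Evaluating: 31 - 40 = -9
  After folding: z = -9 + z_input

-9


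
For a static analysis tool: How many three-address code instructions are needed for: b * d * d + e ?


Expression: b * d * d + e
Generating three-address code (respecting * over +/- precedence):
  Instruction 1: t1 = b * d
  Instruction 2: t2 = t1 * d
  Instruction 3: t3 = t2 + e
Total instructions: 3

3


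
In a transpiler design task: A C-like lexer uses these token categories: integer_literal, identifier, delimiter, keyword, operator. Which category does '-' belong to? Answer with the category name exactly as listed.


Token: '-'
Checking categories:
  identifier: no
  integer_literal: no
  operator: YES
  keyword: no
  delimiter: no
Category: operator

operator


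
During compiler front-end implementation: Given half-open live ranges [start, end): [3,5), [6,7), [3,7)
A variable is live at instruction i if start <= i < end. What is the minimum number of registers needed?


Live ranges:
  Var0: [3, 5)
  Var1: [6, 7)
  Var2: [3, 7)
Sweep-line events (position, delta, active):
  pos=3 start -> active=1
  pos=3 start -> active=2
  pos=5 end -> active=1
  pos=6 start -> active=2
  pos=7 end -> active=1
  pos=7 end -> active=0
Maximum simultaneous active: 2
Minimum registers needed: 2

2


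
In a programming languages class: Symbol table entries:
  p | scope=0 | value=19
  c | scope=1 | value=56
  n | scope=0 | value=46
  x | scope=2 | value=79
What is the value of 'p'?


Searching symbol table for 'p':
  p | scope=0 | value=19 <- MATCH
  c | scope=1 | value=56
  n | scope=0 | value=46
  x | scope=2 | value=79
Found 'p' at scope 0 with value 19

19


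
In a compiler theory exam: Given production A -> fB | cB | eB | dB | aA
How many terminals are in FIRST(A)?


Production: A -> fB | cB | eB | dB | aA
Examining each alternative for leading terminals:
  A -> fB : first terminal = 'f'
  A -> cB : first terminal = 'c'
  A -> eB : first terminal = 'e'
  A -> dB : first terminal = 'd'
  A -> aA : first terminal = 'a'
FIRST(A) = {a, c, d, e, f}
Count: 5

5


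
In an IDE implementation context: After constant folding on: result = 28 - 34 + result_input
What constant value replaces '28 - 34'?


Identifying constant sub-expression:
  Original: result = 28 - 34 + result_input
  28 and 34 are both compile-time constants
  Evaluating: 28 - 34 = -6
  After folding: result = -6 + result_input

-6


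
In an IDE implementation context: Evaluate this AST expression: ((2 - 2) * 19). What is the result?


Expression: ((2 - 2) * 19)
Evaluating step by step:
  2 - 2 = 0
  0 * 19 = 0
Result: 0

0


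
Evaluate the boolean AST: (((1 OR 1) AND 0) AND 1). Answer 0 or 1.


Step 1: Evaluate inner node
  1 OR 1 = 1
Step 2: Evaluate next node
  1 AND 0 = 0
Step 3: Evaluate root node
  0 AND 1 = 0

0


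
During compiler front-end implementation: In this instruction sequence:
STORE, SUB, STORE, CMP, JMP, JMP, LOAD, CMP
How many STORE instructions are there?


Scanning instruction sequence for STORE:
  Position 1: STORE <- MATCH
  Position 2: SUB
  Position 3: STORE <- MATCH
  Position 4: CMP
  Position 5: JMP
  Position 6: JMP
  Position 7: LOAD
  Position 8: CMP
Matches at positions: [1, 3]
Total STORE count: 2

2


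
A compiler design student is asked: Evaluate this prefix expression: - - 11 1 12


Parsing prefix expression: - - 11 1 12
Step 1: Innermost operation '- 11 1'
  11 - 1 = 10
Step 2: Outer operation '- [10] 12'
  10 - 12 = -2

-2


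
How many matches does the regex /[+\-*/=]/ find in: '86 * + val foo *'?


Pattern: /[+\-*/=]/ (operators)
Input: '86 * + val foo *'
Scanning for matches:
  Match 1: '*'
  Match 2: '+'
  Match 3: '*'
Total matches: 3

3


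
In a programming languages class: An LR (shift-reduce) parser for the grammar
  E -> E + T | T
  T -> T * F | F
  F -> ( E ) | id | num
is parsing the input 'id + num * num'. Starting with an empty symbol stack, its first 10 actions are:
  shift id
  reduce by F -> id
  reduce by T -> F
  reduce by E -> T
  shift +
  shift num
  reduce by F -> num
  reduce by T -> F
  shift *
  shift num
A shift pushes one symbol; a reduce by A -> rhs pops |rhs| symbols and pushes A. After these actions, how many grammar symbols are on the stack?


Tracking the symbol stack through each action:
  Action 1: shift 'id' : push -> stack = [id] (size 1)
  Action 2: reduce by F -> id : pop 1, push F -> stack = [F] (size 1)
  Action 3: reduce by T -> F : pop 1, push T -> stack = [T] (size 1)
  Action 4: reduce by E -> T : pop 1, push E -> stack = [E] (size 1)
  Action 5: shift '+' : push -> stack = [E, +] (size 2)
  Action 6: shift 'num' : push -> stack = [E, +, num] (size 3)
  Action 7: reduce by F -> num : pop 1, push F -> stack = [E, +, F] (size 3)
  Action 8: reduce by T -> F : pop 1, push T -> stack = [E, +, T] (size 3)
  Action 9: shift '*' : push -> stack = [E, +, T, *] (size 4)
  Action 10: shift 'num' : push -> stack = [E, +, T, *, num] (size 5)
Final stack size: 5

5


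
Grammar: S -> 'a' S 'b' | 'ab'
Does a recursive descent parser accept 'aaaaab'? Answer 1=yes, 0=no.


Grammar accepts strings of the form a^n b^n (n >= 1)
Word: 'aaaaab'
Counting: 5 a's and 1 b's
Check: 5 == 1? No
Mismatch: a-count != b-count
Rejected

0


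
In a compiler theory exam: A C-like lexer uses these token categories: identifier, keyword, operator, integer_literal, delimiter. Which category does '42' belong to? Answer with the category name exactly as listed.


Token: '42'
Checking categories:
  identifier: no
  integer_literal: YES
  operator: no
  keyword: no
  delimiter: no
Category: integer_literal

integer_literal


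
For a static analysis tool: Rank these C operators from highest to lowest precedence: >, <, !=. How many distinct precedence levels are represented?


Looking up precedence for each operator:
  > -> precedence 4
  < -> precedence 4
  != -> precedence 3
Sorted highest to lowest: >, <, !=
Distinct precedence values: [4, 3]
Number of distinct levels: 2

2


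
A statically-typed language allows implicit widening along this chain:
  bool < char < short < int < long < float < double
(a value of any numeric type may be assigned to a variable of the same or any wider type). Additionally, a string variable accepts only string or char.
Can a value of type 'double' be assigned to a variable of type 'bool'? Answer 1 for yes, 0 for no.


Target variable type: bool
Source value type: double
Numeric ranks: double=6, bool=0
Widening allowed iff rank(source) <= rank(target): 6 <= 0? No
Result: 0

0


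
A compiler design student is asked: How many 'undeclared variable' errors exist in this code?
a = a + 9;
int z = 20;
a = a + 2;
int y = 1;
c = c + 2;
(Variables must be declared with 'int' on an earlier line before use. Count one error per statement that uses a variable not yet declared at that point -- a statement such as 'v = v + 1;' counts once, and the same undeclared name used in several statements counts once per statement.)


Scanning code line by line:
  Line 1: use 'a' -> ERROR (undeclared)
  Line 2: declare 'z' -> declared = ['z']
  Line 3: use 'a' -> ERROR (undeclared)
  Line 4: declare 'y' -> declared = ['y', 'z']
  Line 5: use 'c' -> ERROR (undeclared)
Total undeclared variable errors: 3

3


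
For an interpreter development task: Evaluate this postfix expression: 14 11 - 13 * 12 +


Processing tokens left to right:
Push 14, Push 11
Pop 14 and 11, compute 14 - 11 = 3, push 3
Push 13
Pop 3 and 13, compute 3 * 13 = 39, push 39
Push 12
Pop 39 and 12, compute 39 + 12 = 51, push 51
Stack result: 51

51


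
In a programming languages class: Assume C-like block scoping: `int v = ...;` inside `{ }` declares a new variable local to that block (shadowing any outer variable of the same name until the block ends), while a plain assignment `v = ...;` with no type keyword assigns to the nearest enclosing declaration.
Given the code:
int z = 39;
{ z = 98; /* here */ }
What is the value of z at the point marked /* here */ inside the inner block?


Analyzing scoping rules:
Outer scope: declares z = 39
Inner block: 'z = 98;' has no type keyword, so it is an assignment to the outer z (no shadowing)
Inside the block, after the assignment -> 98
Result: 98

98


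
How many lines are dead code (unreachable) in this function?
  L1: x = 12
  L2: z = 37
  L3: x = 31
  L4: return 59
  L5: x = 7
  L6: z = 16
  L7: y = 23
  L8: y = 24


Analyzing control flow:
  L1: reachable (before return)
  L2: reachable (before return)
  L3: reachable (before return)
  L4: reachable (return statement)
  L5: DEAD (after return at L4)
  L6: DEAD (after return at L4)
  L7: DEAD (after return at L4)
  L8: DEAD (after return at L4)
Return at L4, total lines = 8
Dead lines: L5 through L8
Count: 4

4


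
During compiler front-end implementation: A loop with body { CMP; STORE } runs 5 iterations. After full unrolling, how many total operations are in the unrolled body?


Loop body operations: CMP, STORE (2 ops per iteration)
Unrolling 5 iterations:
  Iteration 1: CMP, STORE (2 ops)
  Iteration 2: CMP, STORE (2 ops)
  Iteration 3: CMP, STORE (2 ops)
  Iteration 4: CMP, STORE (2 ops)
  Iteration 5: CMP, STORE (2 ops)
Total: 5 iterations * 2 ops/iter = 10 operations

10


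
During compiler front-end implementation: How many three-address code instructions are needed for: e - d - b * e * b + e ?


Expression: e - d - b * e * b + e
Generating three-address code (respecting * over +/- precedence):
  Instruction 1: t1 = b * e
  Instruction 2: t2 = t1 * b
  Instruction 3: t3 = e - d
  Instruction 4: t4 = t3 - t2
  Instruction 5: t5 = t4 + e
Total instructions: 5

5


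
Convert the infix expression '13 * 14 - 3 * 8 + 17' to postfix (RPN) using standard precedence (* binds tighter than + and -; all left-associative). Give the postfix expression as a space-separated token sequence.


Applying the shunting-yard algorithm:
  Operand 13 -> output
  Push '*' onto operator stack -> op-stack: [*]
  Operand 14 -> output
  See '-' (prec 1); top '*' (prec 2) >= it -> pop '*' to output
  Push '-' onto operator stack -> op-stack: [-]
  Operand 3 -> output
  Push '*' onto operator stack -> op-stack: [-, *]
  Operand 8 -> output
  See '+' (prec 1); top '*' (prec 2) >= it -> pop '*' to output
  See '+' (prec 1); top '-' (prec 1) >= it -> pop '-' to output
  Push '+' onto operator stack -> op-stack: [+]
  Operand 17 -> output
  End of input: pop '+' to output
Postfix result: 13 14 * 3 8 * - 17 +

13 14 * 3 8 * - 17 +


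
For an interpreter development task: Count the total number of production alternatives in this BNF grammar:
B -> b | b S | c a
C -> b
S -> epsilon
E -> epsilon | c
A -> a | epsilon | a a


Counting alternatives per rule:
  B: 3 alternative(s)
  C: 1 alternative(s)
  S: 1 alternative(s)
  E: 2 alternative(s)
  A: 3 alternative(s)
Sum: 3 + 1 + 1 + 2 + 3 = 10

10


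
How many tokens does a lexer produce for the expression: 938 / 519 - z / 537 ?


Scanning '938 / 519 - z / 537'
Token 1: '938' -> integer_literal
Token 2: '/' -> operator
Token 3: '519' -> integer_literal
Token 4: '-' -> operator
Token 5: 'z' -> identifier
Token 6: '/' -> operator
Token 7: '537' -> integer_literal
Total tokens: 7

7


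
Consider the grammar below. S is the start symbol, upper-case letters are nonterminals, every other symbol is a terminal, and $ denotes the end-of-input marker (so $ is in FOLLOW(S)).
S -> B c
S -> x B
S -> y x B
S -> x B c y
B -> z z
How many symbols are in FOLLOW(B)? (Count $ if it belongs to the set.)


S is the start symbol and does not occur in any rule body, so FOLLOW(S) = {$}.
Examining every occurrence of B in a rule body:
  S -> B c : B is followed by terminal 'c' -> add 'c'
  S -> x B : B is at the right end -> add FOLLOW(S) = {$}
  S -> y x B : B is at the right end -> add FOLLOW(S) = {$} (already in the set)
  S -> x B c y : B is followed by terminal 'c' -> add 'c' (already in the set)
  B -> z z : B does not occur in the body -> contributes nothing
FOLLOW(B) = {c, $}
Count: 2

2


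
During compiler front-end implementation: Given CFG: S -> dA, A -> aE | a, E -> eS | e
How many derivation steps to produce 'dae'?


Grammar: S -> dA, A -> aE | a, E -> eS | e
Deriving 'dae':
Step 1: S -> dA => dA
Step 2: A -> aE => daE
Step 3: E -> e => dae
Total derivation steps: 3

3


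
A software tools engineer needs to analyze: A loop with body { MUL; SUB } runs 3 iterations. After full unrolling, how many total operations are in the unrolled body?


Loop body operations: MUL, SUB (2 ops per iteration)
Unrolling 3 iterations:
  Iteration 1: MUL, SUB (2 ops)
  Iteration 2: MUL, SUB (2 ops)
  Iteration 3: MUL, SUB (2 ops)
Total: 3 iterations * 2 ops/iter = 6 operations

6


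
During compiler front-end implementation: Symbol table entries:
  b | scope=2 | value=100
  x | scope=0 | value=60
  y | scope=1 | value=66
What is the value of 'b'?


Searching symbol table for 'b':
  b | scope=2 | value=100 <- MATCH
  x | scope=0 | value=60
  y | scope=1 | value=66
Found 'b' at scope 2 with value 100

100


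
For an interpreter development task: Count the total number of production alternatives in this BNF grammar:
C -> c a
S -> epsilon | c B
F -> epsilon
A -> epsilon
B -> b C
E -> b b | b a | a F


Counting alternatives per rule:
  C: 1 alternative(s)
  S: 2 alternative(s)
  F: 1 alternative(s)
  A: 1 alternative(s)
  B: 1 alternative(s)
  E: 3 alternative(s)
Sum: 1 + 2 + 1 + 1 + 1 + 3 = 9

9


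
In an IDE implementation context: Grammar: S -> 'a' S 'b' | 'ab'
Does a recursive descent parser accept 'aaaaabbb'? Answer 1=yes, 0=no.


Grammar accepts strings of the form a^n b^n (n >= 1)
Word: 'aaaaabbb'
Counting: 5 a's and 3 b's
Check: 5 == 3? No
Mismatch: a-count != b-count
Rejected

0


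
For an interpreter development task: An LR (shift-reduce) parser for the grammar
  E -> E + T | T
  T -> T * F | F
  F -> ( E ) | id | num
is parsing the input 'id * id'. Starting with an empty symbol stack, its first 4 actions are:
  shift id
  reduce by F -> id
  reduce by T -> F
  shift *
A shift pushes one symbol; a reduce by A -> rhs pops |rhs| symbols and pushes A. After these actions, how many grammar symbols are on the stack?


Tracking the symbol stack through each action:
  Action 1: shift 'id' : push -> stack = [id] (size 1)
  Action 2: reduce by F -> id : pop 1, push F -> stack = [F] (size 1)
  Action 3: reduce by T -> F : pop 1, push T -> stack = [T] (size 1)
  Action 4: shift '*' : push -> stack = [T, *] (size 2)
Final stack size: 2

2


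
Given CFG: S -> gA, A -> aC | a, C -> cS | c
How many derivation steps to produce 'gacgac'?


Grammar: S -> gA, A -> aC | a, C -> cS | c
Deriving 'gacgac':
Step 1: S -> gA => gA
Step 2: A -> aC => gaC
Step 3: C -> cS => gacS
Step 4: S -> gA => gacgA
Step 5: A -> aC => gacgaC
Step 6: C -> c => gacgac
Total derivation steps: 6

6


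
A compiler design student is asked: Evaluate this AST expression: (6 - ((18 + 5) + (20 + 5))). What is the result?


Expression: (6 - ((18 + 5) + (20 + 5)))
Evaluating step by step:
  18 + 5 = 23
  20 + 5 = 25
  23 + 25 = 48
  6 - 48 = -42
Result: -42

-42


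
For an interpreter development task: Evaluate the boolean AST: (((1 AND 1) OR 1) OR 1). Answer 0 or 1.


Step 1: Evaluate inner node
  1 AND 1 = 1
Step 2: Evaluate next node
  1 OR 1 = 1
Step 3: Evaluate root node
  1 OR 1 = 1

1


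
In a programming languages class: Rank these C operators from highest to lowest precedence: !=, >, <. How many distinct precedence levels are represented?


Looking up precedence for each operator:
  != -> precedence 3
  > -> precedence 4
  < -> precedence 4
Sorted highest to lowest: >, <, !=
Distinct precedence values: [4, 3]
Number of distinct levels: 2

2


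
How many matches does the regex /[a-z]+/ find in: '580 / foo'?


Pattern: /[a-z]+/ (identifiers)
Input: '580 / foo'
Scanning for matches:
  Match 1: 'foo'
Total matches: 1

1


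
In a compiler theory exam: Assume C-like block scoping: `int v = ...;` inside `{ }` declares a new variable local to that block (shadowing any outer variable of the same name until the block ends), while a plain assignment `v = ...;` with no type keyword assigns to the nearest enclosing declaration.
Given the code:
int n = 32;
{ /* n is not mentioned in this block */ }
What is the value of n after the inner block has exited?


Analyzing scoping rules:
Outer scope: declares n = 32
Inner block: n is neither redeclared nor assigned -> unchanged
After the block -> 32
Result: 32

32


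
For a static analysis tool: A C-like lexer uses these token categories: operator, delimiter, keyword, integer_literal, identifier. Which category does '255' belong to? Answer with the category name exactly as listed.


Token: '255'
Checking categories:
  identifier: no
  integer_literal: YES
  operator: no
  keyword: no
  delimiter: no
Category: integer_literal

integer_literal


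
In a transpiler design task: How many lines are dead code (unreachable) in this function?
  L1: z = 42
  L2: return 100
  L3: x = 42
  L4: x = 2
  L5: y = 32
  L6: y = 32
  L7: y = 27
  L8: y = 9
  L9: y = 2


Analyzing control flow:
  L1: reachable (before return)
  L2: reachable (return statement)
  L3: DEAD (after return at L2)
  L4: DEAD (after return at L2)
  L5: DEAD (after return at L2)
  L6: DEAD (after return at L2)
  L7: DEAD (after return at L2)
  L8: DEAD (after return at L2)
  L9: DEAD (after return at L2)
Return at L2, total lines = 9
Dead lines: L3 through L9
Count: 7

7


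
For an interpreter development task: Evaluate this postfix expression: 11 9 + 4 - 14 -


Processing tokens left to right:
Push 11, Push 9
Pop 11 and 9, compute 11 + 9 = 20, push 20
Push 4
Pop 20 and 4, compute 20 - 4 = 16, push 16
Push 14
Pop 16 and 14, compute 16 - 14 = 2, push 2
Stack result: 2

2


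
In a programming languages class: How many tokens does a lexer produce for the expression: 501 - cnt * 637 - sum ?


Scanning '501 - cnt * 637 - sum'
Token 1: '501' -> integer_literal
Token 2: '-' -> operator
Token 3: 'cnt' -> identifier
Token 4: '*' -> operator
Token 5: '637' -> integer_literal
Token 6: '-' -> operator
Token 7: 'sum' -> identifier
Total tokens: 7

7


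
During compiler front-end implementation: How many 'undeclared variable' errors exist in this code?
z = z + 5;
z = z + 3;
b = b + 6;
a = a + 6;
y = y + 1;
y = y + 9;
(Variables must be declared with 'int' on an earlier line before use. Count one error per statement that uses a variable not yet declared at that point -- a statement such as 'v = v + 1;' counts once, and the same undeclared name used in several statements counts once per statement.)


Scanning code line by line:
  Line 1: use 'z' -> ERROR (undeclared)
  Line 2: use 'z' -> ERROR (undeclared)
  Line 3: use 'b' -> ERROR (undeclared)
  Line 4: use 'a' -> ERROR (undeclared)
  Line 5: use 'y' -> ERROR (undeclared)
  Line 6: use 'y' -> ERROR (undeclared)
Total undeclared variable errors: 6

6


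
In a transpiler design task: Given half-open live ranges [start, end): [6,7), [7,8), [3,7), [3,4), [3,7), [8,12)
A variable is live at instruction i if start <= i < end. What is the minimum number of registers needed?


Live ranges:
  Var0: [6, 7)
  Var1: [7, 8)
  Var2: [3, 7)
  Var3: [3, 4)
  Var4: [3, 7)
  Var5: [8, 12)
Sweep-line events (position, delta, active):
  pos=3 start -> active=1
  pos=3 start -> active=2
  pos=3 start -> active=3
  pos=4 end -> active=2
  pos=6 start -> active=3
  pos=7 end -> active=2
  pos=7 end -> active=1
  pos=7 end -> active=0
  pos=7 start -> active=1
  pos=8 end -> active=0
  pos=8 start -> active=1
  pos=12 end -> active=0
Maximum simultaneous active: 3
Minimum registers needed: 3

3


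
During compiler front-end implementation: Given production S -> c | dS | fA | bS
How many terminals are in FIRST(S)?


Production: S -> c | dS | fA | bS
Examining each alternative for leading terminals:
  S -> c : first terminal = 'c'
  S -> dS : first terminal = 'd'
  S -> fA : first terminal = 'f'
  S -> bS : first terminal = 'b'
FIRST(S) = {b, c, d, f}
Count: 4

4


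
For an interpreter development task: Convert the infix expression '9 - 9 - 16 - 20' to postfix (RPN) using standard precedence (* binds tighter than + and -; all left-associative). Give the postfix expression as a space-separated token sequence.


Applying the shunting-yard algorithm:
  Operand 9 -> output
  Push '-' onto operator stack -> op-stack: [-]
  Operand 9 -> output
  See '-' (prec 1); top '-' (prec 1) >= it -> pop '-' to output
  Push '-' onto operator stack -> op-stack: [-]
  Operand 16 -> output
  See '-' (prec 1); top '-' (prec 1) >= it -> pop '-' to output
  Push '-' onto operator stack -> op-stack: [-]
  Operand 20 -> output
  End of input: pop '-' to output
Postfix result: 9 9 - 16 - 20 -

9 9 - 16 - 20 -


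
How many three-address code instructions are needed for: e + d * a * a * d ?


Expression: e + d * a * a * d
Generating three-address code (respecting * over +/- precedence):
  Instruction 1: t1 = d * a
  Instruction 2: t2 = t1 * a
  Instruction 3: t3 = t2 * d
  Instruction 4: t4 = e + t3
Total instructions: 4

4


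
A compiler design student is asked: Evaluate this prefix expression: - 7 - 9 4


Parsing prefix expression: - 7 - 9 4
Step 1: Innermost operation '- 9 4'
  9 - 4 = 5
Step 2: Outer operation '- 7 [5]'
  7 - 5 = 2

2


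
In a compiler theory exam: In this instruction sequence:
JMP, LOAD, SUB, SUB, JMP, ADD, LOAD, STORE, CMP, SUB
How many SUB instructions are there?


Scanning instruction sequence for SUB:
  Position 1: JMP
  Position 2: LOAD
  Position 3: SUB <- MATCH
  Position 4: SUB <- MATCH
  Position 5: JMP
  Position 6: ADD
  Position 7: LOAD
  Position 8: STORE
  Position 9: CMP
  Position 10: SUB <- MATCH
Matches at positions: [3, 4, 10]
Total SUB count: 3

3
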